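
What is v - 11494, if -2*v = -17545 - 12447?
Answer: 3502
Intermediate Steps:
v = 14996 (v = -(-17545 - 12447)/2 = -½*(-29992) = 14996)
v - 11494 = 14996 - 11494 = 3502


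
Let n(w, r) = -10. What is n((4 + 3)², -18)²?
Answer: 100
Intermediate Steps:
n((4 + 3)², -18)² = (-10)² = 100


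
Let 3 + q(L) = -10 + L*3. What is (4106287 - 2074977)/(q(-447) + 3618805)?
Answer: 2031310/3617451 ≈ 0.56153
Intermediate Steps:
q(L) = -13 + 3*L (q(L) = -3 + (-10 + L*3) = -3 + (-10 + 3*L) = -13 + 3*L)
(4106287 - 2074977)/(q(-447) + 3618805) = (4106287 - 2074977)/((-13 + 3*(-447)) + 3618805) = 2031310/((-13 - 1341) + 3618805) = 2031310/(-1354 + 3618805) = 2031310/3617451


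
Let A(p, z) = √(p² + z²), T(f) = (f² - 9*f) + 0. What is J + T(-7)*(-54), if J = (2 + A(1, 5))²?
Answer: -6018 + 4*√26 ≈ -5997.6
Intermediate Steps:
T(f) = f² - 9*f
J = (2 + √26)² (J = (2 + √(1² + 5²))² = (2 + √(1 + 25))² = (2 + √26)² ≈ 50.396)
J + T(-7)*(-54) = (2 + √26)² - 7*(-9 - 7)*(-54) = (2 + √26)² - 7*(-16)*(-54) = (2 + √26)² + 112*(-54) = (2 + √26)² - 6048 = -6048 + (2 + √26)²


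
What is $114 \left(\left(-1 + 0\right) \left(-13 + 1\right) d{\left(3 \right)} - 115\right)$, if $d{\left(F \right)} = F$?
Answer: $-9006$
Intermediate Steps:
$114 \left(\left(-1 + 0\right) \left(-13 + 1\right) d{\left(3 \right)} - 115\right) = 114 \left(\left(-1 + 0\right) \left(-13 + 1\right) 3 - 115\right) = 114 \left(\left(-1\right) \left(-12\right) 3 - 115\right) = 114 \left(12 \cdot 3 - 115\right) = 114 \left(36 - 115\right) = 114 \left(-79\right) = -9006$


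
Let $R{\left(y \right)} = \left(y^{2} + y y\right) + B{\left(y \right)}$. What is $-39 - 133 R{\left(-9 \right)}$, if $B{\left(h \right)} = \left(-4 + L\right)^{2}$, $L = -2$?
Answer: $-26373$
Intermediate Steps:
$B{\left(h \right)} = 36$ ($B{\left(h \right)} = \left(-4 - 2\right)^{2} = \left(-6\right)^{2} = 36$)
$R{\left(y \right)} = 36 + 2 y^{2}$ ($R{\left(y \right)} = \left(y^{2} + y y\right) + 36 = \left(y^{2} + y^{2}\right) + 36 = 2 y^{2} + 36 = 36 + 2 y^{2}$)
$-39 - 133 R{\left(-9 \right)} = -39 - 133 \left(36 + 2 \left(-9\right)^{2}\right) = -39 - 133 \left(36 + 2 \cdot 81\right) = -39 - 133 \left(36 + 162\right) = -39 - 26334 = -26373$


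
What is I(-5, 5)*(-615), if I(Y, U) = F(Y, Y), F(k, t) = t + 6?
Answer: -615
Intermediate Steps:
F(k, t) = 6 + t
I(Y, U) = 6 + Y
I(-5, 5)*(-615) = (6 - 5)*(-615) = 1*(-615) = -615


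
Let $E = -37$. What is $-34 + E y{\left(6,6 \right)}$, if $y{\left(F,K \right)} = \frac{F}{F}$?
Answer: $-71$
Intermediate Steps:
$y{\left(F,K \right)} = 1$
$-34 + E y{\left(6,6 \right)} = -34 - 37 = -71$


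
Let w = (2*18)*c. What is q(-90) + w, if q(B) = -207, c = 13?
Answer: 261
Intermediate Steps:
w = 468 (w = (2*18)*13 = 36*13 = 468)
q(-90) + w = -207 + 468 = 261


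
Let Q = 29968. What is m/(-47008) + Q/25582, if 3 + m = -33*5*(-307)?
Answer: 14119535/150319832 ≈ 0.093930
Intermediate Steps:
m = 50652 (m = -3 - 33*5*(-307) = -3 - 165*(-307) = -3 + 50655 = 50652)
m/(-47008) + Q/25582 = 50652/(-47008) + 29968/25582 = 50652*(-1/47008) + 29968*(1/25582) = -12663/11752 + 14984/12791 = 14119535/150319832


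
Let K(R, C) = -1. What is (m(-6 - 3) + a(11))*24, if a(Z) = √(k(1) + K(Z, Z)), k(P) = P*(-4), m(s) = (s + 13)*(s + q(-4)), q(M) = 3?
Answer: -576 + 24*I*√5 ≈ -576.0 + 53.666*I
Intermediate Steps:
m(s) = (3 + s)*(13 + s) (m(s) = (s + 13)*(s + 3) = (13 + s)*(3 + s) = (3 + s)*(13 + s))
k(P) = -4*P
a(Z) = I*√5 (a(Z) = √(-4*1 - 1) = √(-4 - 1) = √(-5) = I*√5)
(m(-6 - 3) + a(11))*24 = ((39 + (-6 - 3)² + 16*(-6 - 3)) + I*√5)*24 = ((39 + (-9)² + 16*(-9)) + I*√5)*24 = ((39 + 81 - 144) + I*√5)*24 = (-24 + I*√5)*24 = -576 + 24*I*√5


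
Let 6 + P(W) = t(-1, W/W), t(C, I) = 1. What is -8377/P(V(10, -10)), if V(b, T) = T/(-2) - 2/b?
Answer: 8377/5 ≈ 1675.4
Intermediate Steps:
V(b, T) = -2/b - T/2 (V(b, T) = T*(-½) - 2/b = -T/2 - 2/b = -2/b - T/2)
P(W) = -5 (P(W) = -6 + 1 = -5)
-8377/P(V(10, -10)) = -8377/(-5) = -8377*(-⅕) = 8377/5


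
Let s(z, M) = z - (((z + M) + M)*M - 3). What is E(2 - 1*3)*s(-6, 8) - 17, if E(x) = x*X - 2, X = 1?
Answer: 232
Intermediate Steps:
E(x) = -2 + x (E(x) = x*1 - 2 = x - 2 = -2 + x)
s(z, M) = 3 + z - M*(z + 2*M) (s(z, M) = z - (((M + z) + M)*M - 3) = z - ((z + 2*M)*M - 3) = z - (M*(z + 2*M) - 3) = z - (-3 + M*(z + 2*M)) = z + (3 - M*(z + 2*M)) = 3 + z - M*(z + 2*M))
E(2 - 1*3)*s(-6, 8) - 17 = (-2 + (2 - 1*3))*(3 - 6 - 2*8**2 - 1*8*(-6)) - 17 = (-2 + (2 - 3))*(3 - 6 - 2*64 + 48) - 17 = (-2 - 1)*(3 - 6 - 128 + 48) - 17 = -3*(-83) - 17 = 249 - 17 = 232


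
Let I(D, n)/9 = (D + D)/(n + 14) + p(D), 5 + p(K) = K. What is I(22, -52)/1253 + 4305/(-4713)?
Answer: -4272458/5342971 ≈ -0.79964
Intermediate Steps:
p(K) = -5 + K
I(D, n) = -45 + 9*D + 18*D/(14 + n) (I(D, n) = 9*((D + D)/(n + 14) + (-5 + D)) = 9*((2*D)/(14 + n) + (-5 + D)) = 9*(2*D/(14 + n) + (-5 + D)) = 9*(-5 + D + 2*D/(14 + n)) = -45 + 9*D + 18*D/(14 + n))
I(22, -52)/1253 + 4305/(-4713) = (9*(-70 + 16*22 - 52*(-5 + 22))/(14 - 52))/1253 + 4305/(-4713) = (9*(-70 + 352 - 52*17)/(-38))*(1/1253) + 4305*(-1/4713) = (9*(-1/38)*(-70 + 352 - 884))*(1/1253) - 1435/1571 = (9*(-1/38)*(-602))*(1/1253) - 1435/1571 = (2709/19)*(1/1253) - 1435/1571 = 387/3401 - 1435/1571 = -4272458/5342971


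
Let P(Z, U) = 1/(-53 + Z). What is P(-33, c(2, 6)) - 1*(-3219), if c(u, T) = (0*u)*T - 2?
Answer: 276833/86 ≈ 3219.0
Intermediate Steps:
c(u, T) = -2 (c(u, T) = 0*T - 2 = 0 - 2 = -2)
P(-33, c(2, 6)) - 1*(-3219) = 1/(-53 - 33) - 1*(-3219) = 1/(-86) + 3219 = -1/86 + 3219 = 276833/86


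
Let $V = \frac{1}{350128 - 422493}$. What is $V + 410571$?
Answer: $\frac{29710970414}{72365} \approx 4.1057 \cdot 10^{5}$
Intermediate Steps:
$V = - \frac{1}{72365}$ ($V = \frac{1}{-72365} = - \frac{1}{72365} \approx -1.3819 \cdot 10^{-5}$)
$V + 410571 = - \frac{1}{72365} + 410571 = \frac{29710970414}{72365}$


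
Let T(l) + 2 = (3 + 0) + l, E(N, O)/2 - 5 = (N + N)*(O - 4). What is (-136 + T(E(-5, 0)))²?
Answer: 2025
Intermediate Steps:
E(N, O) = 10 + 4*N*(-4 + O) (E(N, O) = 10 + 2*((N + N)*(O - 4)) = 10 + 2*((2*N)*(-4 + O)) = 10 + 2*(2*N*(-4 + O)) = 10 + 4*N*(-4 + O))
T(l) = 1 + l (T(l) = -2 + ((3 + 0) + l) = -2 + (3 + l) = 1 + l)
(-136 + T(E(-5, 0)))² = (-136 + (1 + (10 - 16*(-5) + 4*(-5)*0)))² = (-136 + (1 + (10 + 80 + 0)))² = (-136 + (1 + 90))² = (-136 + 91)² = (-45)² = 2025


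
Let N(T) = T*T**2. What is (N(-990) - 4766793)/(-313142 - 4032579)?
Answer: 975065793/4345721 ≈ 224.37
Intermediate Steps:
N(T) = T**3
(N(-990) - 4766793)/(-313142 - 4032579) = ((-990)**3 - 4766793)/(-313142 - 4032579) = (-970299000 - 4766793)/(-4345721) = -975065793*(-1/4345721) = 975065793/4345721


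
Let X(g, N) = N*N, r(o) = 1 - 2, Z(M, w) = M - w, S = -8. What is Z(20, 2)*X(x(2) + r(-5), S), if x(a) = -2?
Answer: 1152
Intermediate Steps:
r(o) = -1
X(g, N) = N²
Z(20, 2)*X(x(2) + r(-5), S) = (20 - 1*2)*(-8)² = (20 - 2)*64 = 18*64 = 1152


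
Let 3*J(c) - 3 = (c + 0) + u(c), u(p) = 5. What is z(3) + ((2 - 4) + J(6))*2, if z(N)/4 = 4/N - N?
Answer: -4/3 ≈ -1.3333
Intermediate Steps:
J(c) = 8/3 + c/3 (J(c) = 1 + ((c + 0) + 5)/3 = 1 + (c + 5)/3 = 1 + (5 + c)/3 = 1 + (5/3 + c/3) = 8/3 + c/3)
z(N) = -4*N + 16/N (z(N) = 4*(4/N - N) = 4*(-N + 4/N) = -4*N + 16/N)
z(3) + ((2 - 4) + J(6))*2 = (-4*3 + 16/3) + ((2 - 4) + (8/3 + (⅓)*6))*2 = (-12 + 16*(⅓)) + (-2 + (8/3 + 2))*2 = (-12 + 16/3) + (-2 + 14/3)*2 = -20/3 + (8/3)*2 = -20/3 + 16/3 = -4/3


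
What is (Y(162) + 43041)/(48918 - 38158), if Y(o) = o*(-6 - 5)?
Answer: 41259/10760 ≈ 3.8345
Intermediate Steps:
Y(o) = -11*o (Y(o) = o*(-11) = -11*o)
(Y(162) + 43041)/(48918 - 38158) = (-11*162 + 43041)/(48918 - 38158) = (-1782 + 43041)/10760 = 41259*(1/10760) = 41259/10760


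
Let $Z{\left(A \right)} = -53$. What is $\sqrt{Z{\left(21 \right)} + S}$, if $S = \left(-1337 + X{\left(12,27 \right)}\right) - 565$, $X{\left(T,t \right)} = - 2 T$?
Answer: $i \sqrt{1979} \approx 44.486 i$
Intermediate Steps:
$S = -1926$ ($S = \left(-1337 - 24\right) - 565 = -1361 - 565 = -1926$)
$\sqrt{Z{\left(21 \right)} + S} = \sqrt{-53 - 1926} = \sqrt{-1979} = i \sqrt{1979}$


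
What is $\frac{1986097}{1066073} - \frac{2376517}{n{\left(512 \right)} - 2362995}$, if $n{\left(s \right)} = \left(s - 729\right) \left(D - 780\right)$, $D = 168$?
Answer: $\frac{6962916262268}{2377546409943} \approx 2.9286$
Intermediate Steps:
$n{\left(s \right)} = 446148 - 612 s$ ($n{\left(s \right)} = \left(s - 729\right) \left(168 - 780\right) = \left(-729 + s\right) \left(-612\right) = 446148 - 612 s$)
$\frac{1986097}{1066073} - \frac{2376517}{n{\left(512 \right)} - 2362995} = \frac{1986097}{1066073} - \frac{2376517}{\left(446148 - 313344\right) - 2362995} = 1986097 \cdot \frac{1}{1066073} - \frac{2376517}{\left(446148 - 313344\right) - 2362995} = \frac{1986097}{1066073} - \frac{2376517}{132804 - 2362995} = \frac{1986097}{1066073} - \frac{2376517}{-2230191} = \frac{1986097}{1066073} - - \frac{2376517}{2230191} = \frac{1986097}{1066073} + \frac{2376517}{2230191} = \frac{6962916262268}{2377546409943}$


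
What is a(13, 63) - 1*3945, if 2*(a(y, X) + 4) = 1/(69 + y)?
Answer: -647635/164 ≈ -3949.0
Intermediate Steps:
a(y, X) = -4 + 1/(2*(69 + y))
a(13, 63) - 1*3945 = (-551 - 8*13)/(2*(69 + 13)) - 1*3945 = (½)*(-551 - 104)/82 - 3945 = (½)*(1/82)*(-655) - 3945 = -655/164 - 3945 = -647635/164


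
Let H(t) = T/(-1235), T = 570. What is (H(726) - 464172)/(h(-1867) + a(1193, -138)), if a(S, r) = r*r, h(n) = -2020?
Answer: -3017121/110656 ≈ -27.266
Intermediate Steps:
a(S, r) = r²
H(t) = -6/13 (H(t) = 570/(-1235) = 570*(-1/1235) = -6/13)
(H(726) - 464172)/(h(-1867) + a(1193, -138)) = (-6/13 - 464172)/(-2020 + (-138)²) = -6034242/(13*(-2020 + 19044)) = -6034242/13/17024 = -6034242/13*1/17024 = -3017121/110656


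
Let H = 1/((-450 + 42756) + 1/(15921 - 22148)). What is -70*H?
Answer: -435890/263439461 ≈ -0.0016546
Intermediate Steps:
H = 6227/263439461 (H = 1/(42306 + 1/(-6227)) = 1/(42306 - 1/6227) = 1/(263439461/6227) = 6227/263439461 ≈ 2.3637e-5)
-70*H = -70*6227/263439461 = -435890/263439461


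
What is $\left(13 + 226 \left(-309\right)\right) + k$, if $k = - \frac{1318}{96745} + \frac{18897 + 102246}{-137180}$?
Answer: $- \frac{37065593720955}{530859164} \approx -69822.0$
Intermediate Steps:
$k = - \frac{476031311}{530859164}$ ($k = \left(-1318\right) \frac{1}{96745} + 121143 \left(- \frac{1}{137180}\right) = - \frac{1318}{96745} - \frac{121143}{137180} = - \frac{476031311}{530859164} \approx -0.89672$)
$\left(13 + 226 \left(-309\right)\right) + k = \left(13 + 226 \left(-309\right)\right) - \frac{476031311}{530859164} = \left(13 - 69834\right) - \frac{476031311}{530859164} = -69821 - \frac{476031311}{530859164} = - \frac{37065593720955}{530859164}$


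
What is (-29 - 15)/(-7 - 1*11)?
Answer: 22/9 ≈ 2.4444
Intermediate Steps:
(-29 - 15)/(-7 - 1*11) = -44/(-7 - 11) = -44/(-18) = -1/18*(-44) = 22/9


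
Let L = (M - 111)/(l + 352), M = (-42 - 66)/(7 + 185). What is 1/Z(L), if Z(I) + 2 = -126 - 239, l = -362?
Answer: -1/367 ≈ -0.0027248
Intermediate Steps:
M = -9/16 (M = -108/192 = -108*1/192 = -9/16 ≈ -0.56250)
L = 357/32 (L = (-9/16 - 111)/(-362 + 352) = -1785/16/(-10) = -1785/16*(-⅒) = 357/32 ≈ 11.156)
Z(I) = -367 (Z(I) = -2 + (-126 - 239) = -2 - 365 = -367)
1/Z(L) = 1/(-367) = -1/367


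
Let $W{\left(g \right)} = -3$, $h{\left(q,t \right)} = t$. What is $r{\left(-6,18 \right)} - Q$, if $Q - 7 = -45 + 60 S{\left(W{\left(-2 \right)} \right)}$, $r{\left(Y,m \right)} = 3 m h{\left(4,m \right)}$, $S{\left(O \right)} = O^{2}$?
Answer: $470$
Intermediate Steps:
$r{\left(Y,m \right)} = 3 m^{2}$ ($r{\left(Y,m \right)} = 3 m m = 3 m^{2}$)
$Q = 502$ ($Q = 7 - \left(45 - 60 \left(-3\right)^{2}\right) = 7 + \left(-45 + 60 \cdot 9\right) = 7 + \left(-45 + 540\right) = 7 + 495 = 502$)
$r{\left(-6,18 \right)} - Q = 3 \cdot 18^{2} - 502 = 3 \cdot 324 - 502 = 972 - 502 = 470$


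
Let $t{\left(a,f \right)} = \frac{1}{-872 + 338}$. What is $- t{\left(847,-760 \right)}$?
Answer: $\frac{1}{534} \approx 0.0018727$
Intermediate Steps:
$t{\left(a,f \right)} = - \frac{1}{534}$ ($t{\left(a,f \right)} = \frac{1}{-534} = - \frac{1}{534}$)
$- t{\left(847,-760 \right)} = \left(-1\right) \left(- \frac{1}{534}\right) = \frac{1}{534}$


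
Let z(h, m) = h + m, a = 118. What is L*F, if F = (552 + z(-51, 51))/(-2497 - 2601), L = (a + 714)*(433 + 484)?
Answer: -210572544/2549 ≈ -82610.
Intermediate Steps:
L = 762944 (L = (118 + 714)*(433 + 484) = 832*917 = 762944)
F = -276/2549 (F = (552 + (-51 + 51))/(-2497 - 2601) = (552 + 0)/(-5098) = 552*(-1/5098) = -276/2549 ≈ -0.10828)
L*F = 762944*(-276/2549) = -210572544/2549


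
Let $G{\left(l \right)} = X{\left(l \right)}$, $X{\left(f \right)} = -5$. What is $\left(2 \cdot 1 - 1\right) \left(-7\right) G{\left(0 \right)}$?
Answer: $35$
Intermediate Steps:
$G{\left(l \right)} = -5$
$\left(2 \cdot 1 - 1\right) \left(-7\right) G{\left(0 \right)} = \left(2 \cdot 1 - 1\right) \left(-7\right) \left(-5\right) = \left(2 - 1\right) \left(-7\right) \left(-5\right) = 1 \left(-7\right) \left(-5\right) = \left(-7\right) \left(-5\right) = 35$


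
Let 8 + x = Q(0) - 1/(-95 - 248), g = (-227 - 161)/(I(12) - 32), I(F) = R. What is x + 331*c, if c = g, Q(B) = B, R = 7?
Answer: 43982229/8575 ≈ 5129.1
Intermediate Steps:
I(F) = 7
g = 388/25 (g = (-227 - 161)/(7 - 32) = -388/(-25) = -388*(-1/25) = 388/25 ≈ 15.520)
c = 388/25 ≈ 15.520
x = -2743/343 (x = -8 + (0 - 1/(-95 - 248)) = -8 + (0 - 1/(-343)) = -8 + (0 - 1*(-1/343)) = -8 + (0 + 1/343) = -8 + 1/343 = -2743/343 ≈ -7.9971)
x + 331*c = -2743/343 + 331*(388/25) = -2743/343 + 128428/25 = 43982229/8575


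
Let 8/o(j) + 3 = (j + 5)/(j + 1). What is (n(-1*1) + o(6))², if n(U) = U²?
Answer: 529/25 ≈ 21.160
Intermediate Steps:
o(j) = 8/(-3 + (5 + j)/(1 + j)) (o(j) = 8/(-3 + (j + 5)/(j + 1)) = 8/(-3 + (5 + j)/(1 + j)))
(n(-1*1) + o(6))² = ((-1*1)² + 4*(-1 - 1*6)/(-1 + 6))² = ((-1)² + 4*(-1 - 6)/5)² = (1 + 4*(⅕)*(-7))² = (1 - 28/5)² = (-23/5)² = 529/25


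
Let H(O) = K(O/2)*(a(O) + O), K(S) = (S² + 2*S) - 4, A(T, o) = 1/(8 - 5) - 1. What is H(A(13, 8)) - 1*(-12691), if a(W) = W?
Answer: 342821/27 ≈ 12697.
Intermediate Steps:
A(T, o) = -⅔ (A(T, o) = 1/3 - 1 = ⅓ - 1 = -⅔)
K(S) = -4 + S² + 2*S
H(O) = 2*O*(-4 + O + O²/4) (H(O) = (-4 + (O/2)² + 2*(O/2))*(O + O) = (-4 + (O*(½))² + 2*(O*(½)))*(2*O) = (-4 + (O/2)² + 2*(O/2))*(2*O) = (-4 + O²/4 + O)*(2*O) = (-4 + O + O²/4)*(2*O) = 2*O*(-4 + O + O²/4))
H(A(13, 8)) - 1*(-12691) = (½)*(-⅔)*(-16 + (-⅔)² + 4*(-⅔)) - 1*(-12691) = (½)*(-⅔)*(-16 + 4/9 - 8/3) + 12691 = (½)*(-⅔)*(-164/9) + 12691 = 164/27 + 12691 = 342821/27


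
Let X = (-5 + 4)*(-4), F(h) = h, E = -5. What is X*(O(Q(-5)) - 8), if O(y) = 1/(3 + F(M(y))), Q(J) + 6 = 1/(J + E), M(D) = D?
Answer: -1032/31 ≈ -33.290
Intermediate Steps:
Q(J) = -6 + 1/(-5 + J) (Q(J) = -6 + 1/(J - 5) = -6 + 1/(-5 + J))
O(y) = 1/(3 + y)
X = 4 (X = -1*(-4) = 4)
X*(O(Q(-5)) - 8) = 4*(1/(3 + (31 - 6*(-5))/(-5 - 5)) - 8) = 4*(1/(3 + (31 + 30)/(-10)) - 8) = 4*(1/(3 - 1/10*61) - 8) = 4*(1/(3 - 61/10) - 8) = 4*(1/(-31/10) - 8) = 4*(-10/31 - 8) = 4*(-258/31) = -1032/31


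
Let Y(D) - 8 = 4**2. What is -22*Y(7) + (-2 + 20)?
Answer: -510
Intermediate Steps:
Y(D) = 24 (Y(D) = 8 + 4**2 = 8 + 16 = 24)
-22*Y(7) + (-2 + 20) = -22*24 + (-2 + 20) = -528 + 18 = -510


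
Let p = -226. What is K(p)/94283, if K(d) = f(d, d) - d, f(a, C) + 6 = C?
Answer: -6/94283 ≈ -6.3638e-5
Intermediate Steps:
f(a, C) = -6 + C
K(d) = -6 (K(d) = (-6 + d) - d = -6)
K(p)/94283 = -6/94283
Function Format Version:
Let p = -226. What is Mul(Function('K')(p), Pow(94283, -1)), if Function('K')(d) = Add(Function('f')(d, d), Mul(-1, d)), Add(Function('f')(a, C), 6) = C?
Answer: Rational(-6, 94283) ≈ -6.3638e-5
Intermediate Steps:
Function('f')(a, C) = Add(-6, C)
Function('K')(d) = -6 (Function('K')(d) = Add(Add(-6, d), Mul(-1, d)) = -6)
Mul(Function('K')(p), Pow(94283, -1)) = Mul(-6, Pow(94283, -1)) = Mul(-6, Rational(1, 94283)) = Rational(-6, 94283)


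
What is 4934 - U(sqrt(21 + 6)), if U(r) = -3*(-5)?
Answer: 4919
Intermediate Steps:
U(r) = 15
4934 - U(sqrt(21 + 6)) = 4934 - 1*15 = 4934 - 15 = 4919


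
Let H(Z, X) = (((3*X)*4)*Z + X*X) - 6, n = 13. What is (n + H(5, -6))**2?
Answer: 100489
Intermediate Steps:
H(Z, X) = -6 + X**2 + 12*X*Z (H(Z, X) = ((12*X)*Z + X**2) - 6 = (12*X*Z + X**2) - 6 = (X**2 + 12*X*Z) - 6 = -6 + X**2 + 12*X*Z)
(n + H(5, -6))**2 = (13 + (-6 + (-6)**2 + 12*(-6)*5))**2 = (13 + (-6 + 36 - 360))**2 = (13 - 330)**2 = (-317)**2 = 100489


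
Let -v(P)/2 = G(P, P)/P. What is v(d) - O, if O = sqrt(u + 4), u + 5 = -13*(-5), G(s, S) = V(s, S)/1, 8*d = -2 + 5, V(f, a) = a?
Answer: -10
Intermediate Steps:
d = 3/8 (d = (-2 + 5)/8 = (1/8)*3 = 3/8 ≈ 0.37500)
G(s, S) = S (G(s, S) = S/1 = S*1 = S)
u = 60 (u = -5 - 13*(-5) = -5 + 65 = 60)
O = 8 (O = sqrt(60 + 4) = sqrt(64) = 8)
v(P) = -2 (v(P) = -2*P/P = -2*1 = -2)
v(d) - O = -2 - 1*8 = -2 - 8 = -10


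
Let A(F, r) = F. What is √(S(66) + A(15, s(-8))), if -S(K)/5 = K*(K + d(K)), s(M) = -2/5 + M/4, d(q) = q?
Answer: I*√43545 ≈ 208.67*I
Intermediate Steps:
s(M) = -⅖ + M/4 (s(M) = -2*⅕ + M*(¼) = -⅖ + M/4)
S(K) = -10*K² (S(K) = -5*K*(K + K) = -5*K*2*K = -10*K²)
√(S(66) + A(15, s(-8))) = √(-10*66² + 15) = √(-10*4356 + 15) = √(-43560 + 15) = √(-43545) = I*√43545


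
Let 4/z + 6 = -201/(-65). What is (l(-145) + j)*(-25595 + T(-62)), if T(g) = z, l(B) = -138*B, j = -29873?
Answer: 6816340435/27 ≈ 2.5246e+8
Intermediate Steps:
z = -260/189 (z = 4/(-6 - 201/(-65)) = 4/(-6 - 201*(-1/65)) = 4/(-6 + 201/65) = 4/(-189/65) = 4*(-65/189) = -260/189 ≈ -1.3757)
T(g) = -260/189
(l(-145) + j)*(-25595 + T(-62)) = (-138*(-145) - 29873)*(-25595 - 260/189) = (20010 - 29873)*(-4837715/189) = -9863*(-4837715/189) = 6816340435/27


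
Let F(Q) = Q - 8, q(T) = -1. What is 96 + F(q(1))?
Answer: 87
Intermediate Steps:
F(Q) = -8 + Q
96 + F(q(1)) = 96 + (-8 - 1) = 96 - 9 = 87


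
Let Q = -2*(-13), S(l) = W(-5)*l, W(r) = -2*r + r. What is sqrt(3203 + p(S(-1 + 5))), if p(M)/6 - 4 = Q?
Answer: sqrt(3383) ≈ 58.164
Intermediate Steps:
W(r) = -r
S(l) = 5*l (S(l) = (-1*(-5))*l = 5*l)
Q = 26
p(M) = 180 (p(M) = 24 + 6*26 = 24 + 156 = 180)
sqrt(3203 + p(S(-1 + 5))) = sqrt(3203 + 180) = sqrt(3383)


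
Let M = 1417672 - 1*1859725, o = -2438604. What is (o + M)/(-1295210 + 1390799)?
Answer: -24621/817 ≈ -30.136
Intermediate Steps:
M = -442053 (M = 1417672 - 1859725 = -442053)
(o + M)/(-1295210 + 1390799) = (-2438604 - 442053)/(-1295210 + 1390799) = -2880657/95589 = -2880657*1/95589 = -24621/817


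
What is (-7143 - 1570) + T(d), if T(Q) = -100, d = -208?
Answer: -8813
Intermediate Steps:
(-7143 - 1570) + T(d) = (-7143 - 1570) - 100 = -8713 - 100 = -8813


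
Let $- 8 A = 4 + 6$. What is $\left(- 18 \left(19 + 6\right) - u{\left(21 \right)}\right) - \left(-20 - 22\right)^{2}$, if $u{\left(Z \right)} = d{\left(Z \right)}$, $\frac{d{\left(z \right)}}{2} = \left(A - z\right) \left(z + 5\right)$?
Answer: $-1057$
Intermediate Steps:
$A = - \frac{5}{4}$ ($A = - \frac{4 + 6}{8} = \left(- \frac{1}{8}\right) 10 = - \frac{5}{4} \approx -1.25$)
$d{\left(z \right)} = 2 \left(5 + z\right) \left(- \frac{5}{4} - z\right)$ ($d{\left(z \right)} = 2 \left(- \frac{5}{4} - z\right) \left(z + 5\right) = 2 \left(- \frac{5}{4} - z\right) \left(5 + z\right) = 2 \left(5 + z\right) \left(- \frac{5}{4} - z\right)$)
$u{\left(Z \right)} = - \frac{25}{2} - 2 Z^{2} - \frac{25 Z}{2}$
$\left(- 18 \left(19 + 6\right) - u{\left(21 \right)}\right) - \left(-20 - 22\right)^{2} = \left(- 18 \left(19 + 6\right) - \left(- \frac{25}{2} - 2 \cdot 21^{2} - \frac{525}{2}\right)\right) - \left(-20 - 22\right)^{2} = \left(\left(-18\right) 25 - \left(- \frac{25}{2} - 882 - \frac{525}{2}\right)\right) - \left(-42\right)^{2} = \left(-450 - \left(- \frac{25}{2} - 882 - \frac{525}{2}\right)\right) - 1764 = \left(-450 - -1157\right) - 1764 = \left(-450 + 1157\right) - 1764 = 707 - 1764 = -1057$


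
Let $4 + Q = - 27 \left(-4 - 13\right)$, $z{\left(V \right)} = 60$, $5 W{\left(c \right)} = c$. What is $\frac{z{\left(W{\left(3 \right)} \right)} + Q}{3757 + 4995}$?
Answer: $\frac{515}{8752} \approx 0.058844$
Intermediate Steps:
$W{\left(c \right)} = \frac{c}{5}$
$Q = 455$ ($Q = -4 - 27 \left(-4 - 13\right) = -4 - -459 = -4 + 459 = 455$)
$\frac{z{\left(W{\left(3 \right)} \right)} + Q}{3757 + 4995} = \frac{60 + 455}{3757 + 4995} = \frac{515}{8752}$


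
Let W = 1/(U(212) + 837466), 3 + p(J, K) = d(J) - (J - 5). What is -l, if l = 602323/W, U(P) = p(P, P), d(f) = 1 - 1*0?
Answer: -504299148011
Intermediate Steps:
d(f) = 1 (d(f) = 1 + 0 = 1)
p(J, K) = 3 - J (p(J, K) = -3 + (1 - (J - 5)) = -3 + (1 - (-5 + J)) = -3 + (1 + (5 - J)) = -3 + (6 - J) = 3 - J)
U(P) = 3 - P
W = 1/837257 (W = 1/((3 - 1*212) + 837466) = 1/((3 - 212) + 837466) = 1/(-209 + 837466) = 1/837257 ≈ 1.1944e-6)
l = 504299148011 (l = 602323/(1/837257) = 602323*837257 = 504299148011)
-l = -1*504299148011 = -504299148011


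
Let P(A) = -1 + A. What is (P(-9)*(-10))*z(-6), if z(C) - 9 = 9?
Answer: 1800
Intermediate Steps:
z(C) = 18 (z(C) = 9 + 9 = 18)
(P(-9)*(-10))*z(-6) = ((-1 - 9)*(-10))*18 = -10*(-10)*18 = 100*18 = 1800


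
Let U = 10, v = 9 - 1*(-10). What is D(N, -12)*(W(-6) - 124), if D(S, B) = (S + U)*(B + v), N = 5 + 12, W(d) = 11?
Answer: -21357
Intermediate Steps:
v = 19 (v = 9 + 10 = 19)
N = 17
D(S, B) = (10 + S)*(19 + B) (D(S, B) = (S + 10)*(B + 19) = (10 + S)*(19 + B))
D(N, -12)*(W(-6) - 124) = (190 + 10*(-12) + 19*17 - 12*17)*(11 - 124) = (190 - 120 + 323 - 204)*(-113) = 189*(-113) = -21357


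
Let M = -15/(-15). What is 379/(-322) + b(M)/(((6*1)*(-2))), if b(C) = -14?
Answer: -5/483 ≈ -0.010352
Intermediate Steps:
M = 1 (M = -15*(-1/15) = 1)
379/(-322) + b(M)/(((6*1)*(-2))) = 379/(-322) - 14/((6*1)*(-2)) = 379*(-1/322) - 14/(6*(-2)) = -379/322 - 14/(-12) = -379/322 - 14*(-1/12) = -379/322 + 7/6 = -5/483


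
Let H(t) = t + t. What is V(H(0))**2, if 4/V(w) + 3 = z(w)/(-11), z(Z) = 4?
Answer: 1936/1369 ≈ 1.4142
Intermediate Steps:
H(t) = 2*t
V(w) = -44/37 (V(w) = 4/(-3 + 4/(-11)) = 4/(-3 + 4*(-1/11)) = 4/(-3 - 4/11) = 4/(-37/11) = 4*(-11/37) = -44/37)
V(H(0))**2 = (-44/37)**2 = 1936/1369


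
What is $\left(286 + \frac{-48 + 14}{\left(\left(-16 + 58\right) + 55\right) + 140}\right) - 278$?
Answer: $\frac{1862}{237} \approx 7.8565$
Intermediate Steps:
$\left(286 + \frac{-48 + 14}{\left(\left(-16 + 58\right) + 55\right) + 140}\right) - 278 = \left(286 - \frac{34}{\left(42 + 55\right) + 140}\right) - 278 = \left(286 - \frac{34}{97 + 140}\right) - 278 = \left(286 - \frac{34}{237}\right) - 278 = \frac{67748}{237} - 278 = \frac{1862}{237}$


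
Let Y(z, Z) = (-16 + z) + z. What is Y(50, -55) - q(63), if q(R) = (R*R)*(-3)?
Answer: 11991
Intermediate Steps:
Y(z, Z) = -16 + 2*z
q(R) = -3*R² (q(R) = R²*(-3) = -3*R²)
Y(50, -55) - q(63) = (-16 + 2*50) - (-3)*63² = (-16 + 100) - (-3)*3969 = 84 - 1*(-11907) = 84 + 11907 = 11991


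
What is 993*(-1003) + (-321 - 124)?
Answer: -996424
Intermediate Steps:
993*(-1003) + (-321 - 124) = -995979 - 445 = -996424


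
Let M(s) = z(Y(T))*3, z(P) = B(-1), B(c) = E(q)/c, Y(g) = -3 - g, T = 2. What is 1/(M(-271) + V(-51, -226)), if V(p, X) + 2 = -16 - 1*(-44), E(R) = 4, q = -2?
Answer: 1/14 ≈ 0.071429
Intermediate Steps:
V(p, X) = 26 (V(p, X) = -2 + (-16 - 1*(-44)) = -2 + (-16 + 44) = -2 + 28 = 26)
B(c) = 4/c
z(P) = -4 (z(P) = 4/(-1) = 4*(-1) = -4)
M(s) = -12 (M(s) = -4*3 = -12)
1/(M(-271) + V(-51, -226)) = 1/(-12 + 26) = 1/14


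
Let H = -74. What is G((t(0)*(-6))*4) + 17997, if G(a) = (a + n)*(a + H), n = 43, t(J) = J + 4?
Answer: 27007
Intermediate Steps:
t(J) = 4 + J
G(a) = (-74 + a)*(43 + a) (G(a) = (a + 43)*(a - 74) = (43 + a)*(-74 + a) = (-74 + a)*(43 + a))
G((t(0)*(-6))*4) + 17997 = (-3182 + (((4 + 0)*(-6))*4)² - 31*(4 + 0)*(-6)*4) + 17997 = (-3182 + ((4*(-6))*4)² - 31*4*(-6)*4) + 17997 = (-3182 + (-24*4)² - (-744)*4) + 17997 = (-3182 + (-96)² - 31*(-96)) + 17997 = (-3182 + 9216 + 2976) + 17997 = 9010 + 17997 = 27007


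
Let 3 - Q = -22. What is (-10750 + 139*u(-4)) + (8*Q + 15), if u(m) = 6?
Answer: -9701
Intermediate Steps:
Q = 25 (Q = 3 - 1*(-22) = 3 + 22 = 25)
(-10750 + 139*u(-4)) + (8*Q + 15) = (-10750 + 139*6) + (8*25 + 15) = (-10750 + 834) + (200 + 15) = -9916 + 215 = -9701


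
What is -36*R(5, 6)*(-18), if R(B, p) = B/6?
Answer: 540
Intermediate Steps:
R(B, p) = B/6 (R(B, p) = B*(1/6) = B/6)
-36*R(5, 6)*(-18) = -6*5*(-18) = -36*5/6*(-18) = -30*(-18) = 540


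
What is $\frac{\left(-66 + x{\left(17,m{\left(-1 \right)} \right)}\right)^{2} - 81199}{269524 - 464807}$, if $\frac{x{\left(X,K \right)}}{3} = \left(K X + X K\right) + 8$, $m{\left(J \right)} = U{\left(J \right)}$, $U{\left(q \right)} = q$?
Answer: $\frac{60463}{195283} \approx 0.30962$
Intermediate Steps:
$m{\left(J \right)} = J$
$x{\left(X,K \right)} = 24 + 6 K X$ ($x{\left(X,K \right)} = 3 \left(\left(K X + X K\right) + 8\right) = 3 \left(\left(K X + K X\right) + 8\right) = 3 \left(2 K X + 8\right) = 3 \left(8 + 2 K X\right) = 24 + 6 K X$)
$\frac{\left(-66 + x{\left(17,m{\left(-1 \right)} \right)}\right)^{2} - 81199}{269524 - 464807} = \frac{\left(-66 + \left(24 + 6 \left(-1\right) 17\right)\right)^{2} - 81199}{269524 - 464807} = \frac{\left(-66 + \left(24 - 102\right)\right)^{2} - 81199}{-195283} = \left(\left(-66 - 78\right)^{2} - 81199\right) \left(- \frac{1}{195283}\right) = \left(\left(-144\right)^{2} - 81199\right) \left(- \frac{1}{195283}\right) = \left(20736 - 81199\right) \left(- \frac{1}{195283}\right) = \left(-60463\right) \left(- \frac{1}{195283}\right) = \frac{60463}{195283}$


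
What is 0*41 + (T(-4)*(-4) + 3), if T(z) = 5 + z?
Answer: -1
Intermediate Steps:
0*41 + (T(-4)*(-4) + 3) = 0*41 + ((5 - 4)*(-4) + 3) = 0 + (1*(-4) + 3) = 0 + (-4 + 3) = 0 - 1 = -1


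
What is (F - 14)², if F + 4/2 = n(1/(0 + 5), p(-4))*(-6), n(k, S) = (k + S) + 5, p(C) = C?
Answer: 13456/25 ≈ 538.24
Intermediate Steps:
n(k, S) = 5 + S + k (n(k, S) = (S + k) + 5 = 5 + S + k)
F = -46/5 (F = -2 + (5 - 4 + 1/(0 + 5))*(-6) = -2 + (5 - 4 + 1/5)*(-6) = -2 + (5 - 4 + ⅕)*(-6) = -2 + (6/5)*(-6) = -2 - 36/5 = -46/5 ≈ -9.2000)
(F - 14)² = (-46/5 - 14)² = (-116/5)² = 13456/25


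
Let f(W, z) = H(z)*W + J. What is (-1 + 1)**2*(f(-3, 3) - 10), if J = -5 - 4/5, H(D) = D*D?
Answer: 0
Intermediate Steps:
H(D) = D**2
J = -29/5 (J = -5 - 4*1/5 = -5 - 4/5 = -29/5 ≈ -5.8000)
f(W, z) = -29/5 + W*z**2 (f(W, z) = z**2*W - 29/5 = W*z**2 - 29/5 = -29/5 + W*z**2)
(-1 + 1)**2*(f(-3, 3) - 10) = (-1 + 1)**2*((-29/5 - 3*3**2) - 10) = 0**2*((-29/5 - 3*9) - 10) = 0*((-29/5 - 27) - 10) = 0*(-164/5 - 10) = 0*(-214/5) = 0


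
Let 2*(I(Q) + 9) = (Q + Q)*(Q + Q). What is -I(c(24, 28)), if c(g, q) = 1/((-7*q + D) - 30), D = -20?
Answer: 272321/30258 ≈ 9.0000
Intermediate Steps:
c(g, q) = 1/(-50 - 7*q) (c(g, q) = 1/((-7*q - 20) - 30) = 1/((-20 - 7*q) - 30) = 1/(-50 - 7*q))
I(Q) = -9 + 2*Q² (I(Q) = -9 + ((Q + Q)*(Q + Q))/2 = -9 + ((2*Q)*(2*Q))/2 = -9 + (4*Q²)/2 = -9 + 2*Q²)
-I(c(24, 28)) = -(-9 + 2*(-1/(50 + 7*28))²) = -(-9 + 2*(-1/(50 + 196))²) = -(-9 + 2*(-1/246)²) = -(-9 + 2*(1/60516)) = -(-9 + 1/30258) = -1*(-272321/30258) = 272321/30258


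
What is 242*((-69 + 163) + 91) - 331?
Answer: 44439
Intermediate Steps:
242*((-69 + 163) + 91) - 331 = 242*(94 + 91) - 331 = 242*185 - 331 = 44770 - 331 = 44439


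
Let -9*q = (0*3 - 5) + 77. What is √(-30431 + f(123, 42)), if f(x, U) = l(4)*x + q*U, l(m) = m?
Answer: 5*I*√1211 ≈ 174.0*I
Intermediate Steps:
q = -8 (q = -((0*3 - 5) + 77)/9 = -((0 - 5) + 77)/9 = -(-5 + 77)/9 = -⅑*72 = -8)
f(x, U) = -8*U + 4*x (f(x, U) = 4*x - 8*U = -8*U + 4*x)
√(-30431 + f(123, 42)) = √(-30431 + (-8*42 + 4*123)) = √(-30431 + (-336 + 492)) = √(-30431 + 156) = √(-30275) = 5*I*√1211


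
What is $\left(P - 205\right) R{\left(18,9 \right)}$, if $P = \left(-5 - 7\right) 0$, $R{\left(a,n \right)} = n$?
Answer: $-1845$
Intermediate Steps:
$P = 0$ ($P = \left(-12\right) 0 = 0$)
$\left(P - 205\right) R{\left(18,9 \right)} = \left(0 - 205\right) 9 = \left(-205\right) 9 = -1845$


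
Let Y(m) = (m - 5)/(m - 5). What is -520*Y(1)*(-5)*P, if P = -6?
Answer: -15600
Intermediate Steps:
Y(m) = 1 (Y(m) = (-5 + m)/(-5 + m) = 1)
-520*Y(1)*(-5)*P = -520*1*(-5)*(-6) = -(-2600)*(-6) = -520*30 = -15600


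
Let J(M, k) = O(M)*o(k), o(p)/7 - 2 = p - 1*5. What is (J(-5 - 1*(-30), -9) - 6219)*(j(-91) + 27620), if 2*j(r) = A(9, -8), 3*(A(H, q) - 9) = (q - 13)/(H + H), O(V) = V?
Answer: -2757679175/12 ≈ -2.2981e+8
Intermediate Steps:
A(H, q) = 9 + (-13 + q)/(6*H) (A(H, q) = 9 + ((q - 13)/(H + H))/3 = 9 + ((-13 + q)/((2*H)))/3 = 9 + ((-13 + q)*(1/(2*H)))/3 = 9 + ((-13 + q)/(2*H))/3 = 9 + (-13 + q)/(6*H))
j(r) = 155/36 (j(r) = ((⅙)*(-13 - 8 + 54*9)/9)/2 = ((⅙)*(⅑)*(-13 - 8 + 486))/2 = ((⅙)*(⅑)*465)/2 = (½)*(155/18) = 155/36)
o(p) = -21 + 7*p (o(p) = 14 + 7*(p - 1*5) = 14 + 7*(p - 5) = 14 + 7*(-5 + p) = 14 + (-35 + 7*p) = -21 + 7*p)
J(M, k) = M*(-21 + 7*k)
(J(-5 - 1*(-30), -9) - 6219)*(j(-91) + 27620) = (7*(-5 - 1*(-30))*(-3 - 9) - 6219)*(155/36 + 27620) = (7*(-5 + 30)*(-12) - 6219)*(994475/36) = (7*25*(-12) - 6219)*(994475/36) = (-2100 - 6219)*(994475/36) = -8319*994475/36 = -2757679175/12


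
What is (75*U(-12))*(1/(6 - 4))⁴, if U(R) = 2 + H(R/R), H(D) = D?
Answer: 225/16 ≈ 14.063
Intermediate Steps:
U(R) = 3 (U(R) = 2 + R/R = 2 + 1 = 3)
(75*U(-12))*(1/(6 - 4))⁴ = (75*3)*(1/(6 - 4))⁴ = 225*(1/2)⁴ = 225*(½)⁴ = 225*(1/16) = 225/16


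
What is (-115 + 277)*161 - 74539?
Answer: -48457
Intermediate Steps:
(-115 + 277)*161 - 74539 = 162*161 - 74539 = 26082 - 74539 = -48457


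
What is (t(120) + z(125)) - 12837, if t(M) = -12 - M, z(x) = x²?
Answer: 2656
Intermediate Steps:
(t(120) + z(125)) - 12837 = ((-12 - 1*120) + 125²) - 12837 = ((-12 - 120) + 15625) - 12837 = (-132 + 15625) - 12837 = 15493 - 12837 = 2656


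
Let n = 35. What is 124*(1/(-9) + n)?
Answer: 38936/9 ≈ 4326.2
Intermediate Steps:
124*(1/(-9) + n) = 124*(1/(-9) + 35) = 124*(-⅑ + 35) = 124*(314/9) = 38936/9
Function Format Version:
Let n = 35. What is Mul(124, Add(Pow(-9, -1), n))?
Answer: Rational(38936, 9) ≈ 4326.2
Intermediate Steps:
Mul(124, Add(Pow(-9, -1), n)) = Mul(124, Add(Pow(-9, -1), 35)) = Mul(124, Add(Rational(-1, 9), 35)) = Mul(124, Rational(314, 9)) = Rational(38936, 9)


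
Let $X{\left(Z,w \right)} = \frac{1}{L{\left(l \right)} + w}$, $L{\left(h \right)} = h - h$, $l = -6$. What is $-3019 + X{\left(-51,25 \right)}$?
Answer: $- \frac{75474}{25} \approx -3019.0$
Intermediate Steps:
$L{\left(h \right)} = 0$
$X{\left(Z,w \right)} = \frac{1}{w}$ ($X{\left(Z,w \right)} = \frac{1}{0 + w} = \frac{1}{w}$)
$-3019 + X{\left(-51,25 \right)} = -3019 + \frac{1}{25} = - \frac{75474}{25}$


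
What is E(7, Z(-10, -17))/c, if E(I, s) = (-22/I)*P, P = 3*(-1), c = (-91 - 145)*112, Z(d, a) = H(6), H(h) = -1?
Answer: -33/92512 ≈ -0.00035671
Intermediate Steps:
Z(d, a) = -1
c = -26432 (c = -236*112 = -26432)
P = -3
E(I, s) = 66/I (E(I, s) = -22/I*(-3) = 66/I)
E(7, Z(-10, -17))/c = (66/7)/(-26432) = (66*(⅐))*(-1/26432) = (66/7)*(-1/26432) = -33/92512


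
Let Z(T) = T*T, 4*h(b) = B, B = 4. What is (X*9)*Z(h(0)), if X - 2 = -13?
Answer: -99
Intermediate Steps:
h(b) = 1 (h(b) = (¼)*4 = 1)
X = -11 (X = 2 - 13 = -11)
Z(T) = T²
(X*9)*Z(h(0)) = -11*9*1² = -99*1 = -99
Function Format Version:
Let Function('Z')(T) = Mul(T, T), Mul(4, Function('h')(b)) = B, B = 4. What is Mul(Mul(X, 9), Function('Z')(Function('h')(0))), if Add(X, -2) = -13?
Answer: -99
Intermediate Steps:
Function('h')(b) = 1 (Function('h')(b) = Mul(Rational(1, 4), 4) = 1)
X = -11 (X = Add(2, -13) = -11)
Function('Z')(T) = Pow(T, 2)
Mul(Mul(X, 9), Function('Z')(Function('h')(0))) = Mul(Mul(-11, 9), Pow(1, 2)) = Mul(-99, 1) = -99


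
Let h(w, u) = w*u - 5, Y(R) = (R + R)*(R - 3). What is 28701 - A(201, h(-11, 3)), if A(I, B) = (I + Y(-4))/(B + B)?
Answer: 2181533/76 ≈ 28704.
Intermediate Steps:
Y(R) = 2*R*(-3 + R) (Y(R) = (2*R)*(-3 + R) = 2*R*(-3 + R))
h(w, u) = -5 + u*w (h(w, u) = u*w - 5 = -5 + u*w)
A(I, B) = (56 + I)/(2*B) (A(I, B) = (I + 2*(-4)*(-3 - 4))/(B + B) = (I + 2*(-4)*(-7))/((2*B)) = (I + 56)*(1/(2*B)) = (56 + I)*(1/(2*B)) = (56 + I)/(2*B))
28701 - A(201, h(-11, 3)) = 28701 - (56 + 201)/(2*(-5 + 3*(-11))) = 28701 - 257/(2*(-5 - 33)) = 28701 - 257/(2*(-38)) = 28701 - (-1)*257/(2*38) = 28701 - 1*(-257/76) = 28701 + 257/76 = 2181533/76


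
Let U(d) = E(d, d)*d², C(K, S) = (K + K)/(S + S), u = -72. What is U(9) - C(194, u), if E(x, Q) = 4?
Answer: 11761/36 ≈ 326.69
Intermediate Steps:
C(K, S) = K/S (C(K, S) = (2*K)/((2*S)) = (2*K)*(1/(2*S)) = K/S)
U(d) = 4*d²
U(9) - C(194, u) = 4*9² - 194/(-72) = 4*81 - 194*(-1)/72 = 324 - 1*(-97/36) = 324 + 97/36 = 11761/36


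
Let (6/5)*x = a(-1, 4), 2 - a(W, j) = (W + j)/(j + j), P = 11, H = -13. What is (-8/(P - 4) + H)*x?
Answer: -2145/112 ≈ -19.152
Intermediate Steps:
a(W, j) = 2 - (W + j)/(2*j) (a(W, j) = 2 - (W + j)/(j + j) = 2 - (W + j)/(2*j))
x = 65/48 (x = 5*((½)*(-1*(-1) + 3*4)/4)/6 = 5*((½)*(¼)*(1 + 12))/6 = 5*((½)*(¼)*13)/6 = (⅚)*(13/8) = 65/48 ≈ 1.3542)
(-8/(P - 4) + H)*x = (-8/(11 - 4) - 13)*(65/48) = (-8/7 - 13)*(65/48) = -99/7*65/48 = -2145/112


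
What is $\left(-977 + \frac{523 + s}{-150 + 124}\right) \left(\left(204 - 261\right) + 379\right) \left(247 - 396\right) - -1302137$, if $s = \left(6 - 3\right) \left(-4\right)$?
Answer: $\frac{638554738}{13} \approx 4.912 \cdot 10^{7}$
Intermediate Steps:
$s = -12$ ($s = 3 \left(-4\right) = -12$)
$\left(-977 + \frac{523 + s}{-150 + 124}\right) \left(\left(204 - 261\right) + 379\right) \left(247 - 396\right) - -1302137 = \left(-977 + \frac{523 - 12}{-150 + 124}\right) \left(\left(204 - 261\right) + 379\right) \left(247 - 396\right) - -1302137 = \left(-977 + \frac{511}{-26}\right) \left(-57 + 379\right) \left(-149\right) + 1302137 = \left(-977 + 511 \left(- \frac{1}{26}\right)\right) 322 \left(-149\right) + 1302137 = \left(-977 - \frac{511}{26}\right) \left(-47978\right) + 1302137 = \left(- \frac{25913}{26}\right) \left(-47978\right) + 1302137 = \frac{621626957}{13} + 1302137 = \frac{638554738}{13}$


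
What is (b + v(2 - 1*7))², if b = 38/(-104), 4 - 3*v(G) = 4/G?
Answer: 103041/67600 ≈ 1.5243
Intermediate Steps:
v(G) = 4/3 - 4/(3*G)
b = -19/52 (b = 38*(-1/104) = -19/52 ≈ -0.36538)
(b + v(2 - 1*7))² = (-19/52 + 4*(-1 + (2 - 1*7))/(3*(2 - 1*7)))² = (-19/52 + 4*(-1 + (2 - 7))/(3*(2 - 7)))² = (-19/52 + (4/3)*(-1 - 5)/(-5))² = (-19/52 + (4/3)*(-⅕)*(-6))² = (-19/52 + 8/5)² = (321/260)² = 103041/67600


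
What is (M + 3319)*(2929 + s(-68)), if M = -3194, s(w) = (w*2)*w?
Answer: 1522125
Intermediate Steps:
s(w) = 2*w² (s(w) = (2*w)*w = 2*w²)
(M + 3319)*(2929 + s(-68)) = (-3194 + 3319)*(2929 + 2*(-68)²) = 125*(2929 + 2*4624) = 125*(2929 + 9248) = 125*12177 = 1522125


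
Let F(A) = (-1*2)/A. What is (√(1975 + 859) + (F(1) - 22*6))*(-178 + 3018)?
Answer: -380560 + 2840*√2834 ≈ -2.2937e+5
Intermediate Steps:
F(A) = -2/A
(√(1975 + 859) + (F(1) - 22*6))*(-178 + 3018) = (√(1975 + 859) + (-2/1 - 22*6))*(-178 + 3018) = (√2834 + (-2*1 - 132))*2840 = (√2834 + (-2 - 132))*2840 = (√2834 - 134)*2840 = (-134 + √2834)*2840 = -380560 + 2840*√2834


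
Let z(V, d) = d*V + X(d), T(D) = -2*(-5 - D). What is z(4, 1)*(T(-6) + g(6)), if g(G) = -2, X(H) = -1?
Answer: -12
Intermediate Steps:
T(D) = 10 + 2*D
z(V, d) = -1 + V*d (z(V, d) = d*V - 1 = V*d - 1 = -1 + V*d)
z(4, 1)*(T(-6) + g(6)) = (-1 + 4*1)*((10 + 2*(-6)) - 2) = (-1 + 4)*((10 - 12) - 2) = 3*(-2 - 2) = 3*(-4) = -12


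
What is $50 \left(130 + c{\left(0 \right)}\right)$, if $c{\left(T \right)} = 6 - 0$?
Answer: $6800$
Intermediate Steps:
$c{\left(T \right)} = 6$ ($c{\left(T \right)} = 6 + 0 = 6$)
$50 \left(130 + c{\left(0 \right)}\right) = 50 \left(130 + 6\right) = 50 \cdot 136 = 6800$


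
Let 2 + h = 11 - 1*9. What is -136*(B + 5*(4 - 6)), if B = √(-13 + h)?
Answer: 1360 - 136*I*√13 ≈ 1360.0 - 490.35*I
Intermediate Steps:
h = 0 (h = -2 + (11 - 1*9) = -2 + (11 - 9) = -2 + 2 = 0)
B = I*√13 (B = √(-13 + 0) = √(-13) = I*√13 ≈ 3.6056*I)
-136*(B + 5*(4 - 6)) = -136*(I*√13 + 5*(4 - 6)) = -136*(I*√13 + 5*(-2)) = -136*(I*√13 - 10) = -136*(-10 + I*√13) = 1360 - 136*I*√13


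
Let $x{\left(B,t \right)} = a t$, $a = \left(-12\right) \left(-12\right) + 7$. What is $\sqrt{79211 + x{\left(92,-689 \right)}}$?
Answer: $2 i \sqrt{6207} \approx 157.57 i$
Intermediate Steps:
$a = 151$ ($a = 144 + 7 = 151$)
$x{\left(B,t \right)} = 151 t$
$\sqrt{79211 + x{\left(92,-689 \right)}} = \sqrt{79211 + 151 \left(-689\right)} = \sqrt{79211 - 104039} = \sqrt{-24828} = 2 i \sqrt{6207}$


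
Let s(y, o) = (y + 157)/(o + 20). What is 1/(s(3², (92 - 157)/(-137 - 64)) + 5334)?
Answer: 4085/21822756 ≈ 0.00018719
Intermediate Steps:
s(y, o) = (157 + y)/(20 + o)
1/(s(3², (92 - 157)/(-137 - 64)) + 5334) = 1/((157 + 3²)/(20 + (92 - 157)/(-137 - 64)) + 5334) = 1/((157 + 9)/(20 - 65/(-201)) + 5334) = 1/(166/(20 - 65*(-1/201)) + 5334) = 1/(166/(20 + 65/201) + 5334) = 1/(166/(4085/201) + 5334) = 1/((201/4085)*166 + 5334) = 1/(33366/4085 + 5334) = 1/(21822756/4085) = 4085/21822756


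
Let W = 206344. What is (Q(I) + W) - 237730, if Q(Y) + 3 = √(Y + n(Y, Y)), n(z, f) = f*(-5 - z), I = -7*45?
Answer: -31389 + 3*I*√10885 ≈ -31389.0 + 312.99*I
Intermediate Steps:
I = -315
Q(Y) = -3 + √(Y - Y*(5 + Y))
(Q(I) + W) - 237730 = ((-3 + √(-315*(-4 - 1*(-315)))) + 206344) - 237730 = ((-3 + √(-315*(-4 + 315))) + 206344) - 237730 = ((-3 + √(-315*311)) + 206344) - 237730 = ((-3 + √(-97965)) + 206344) - 237730 = ((-3 + 3*I*√10885) + 206344) - 237730 = (206341 + 3*I*√10885) - 237730 = -31389 + 3*I*√10885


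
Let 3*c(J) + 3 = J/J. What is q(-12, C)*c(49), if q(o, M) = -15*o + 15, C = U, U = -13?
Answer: -130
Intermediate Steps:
C = -13
q(o, M) = 15 - 15*o
c(J) = -⅔ (c(J) = -1 + (J/J)/3 = -1 + (⅓)*1 = -1 + ⅓ = -⅔)
q(-12, C)*c(49) = (15 - 15*(-12))*(-⅔) = (15 + 180)*(-⅔) = 195*(-⅔) = -130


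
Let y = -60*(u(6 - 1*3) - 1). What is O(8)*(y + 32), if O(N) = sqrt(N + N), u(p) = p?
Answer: -352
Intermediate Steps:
O(N) = sqrt(2)*sqrt(N) (O(N) = sqrt(2*N) = sqrt(2)*sqrt(N))
y = -120 (y = -60*((6 - 1*3) - 1) = -60*((6 - 3) - 1) = -60*(3 - 1) = -60*2 = -15*8 = -120)
O(8)*(y + 32) = (sqrt(2)*sqrt(8))*(-120 + 32) = (sqrt(2)*(2*sqrt(2)))*(-88) = 4*(-88) = -352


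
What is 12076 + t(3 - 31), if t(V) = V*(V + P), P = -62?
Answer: 14596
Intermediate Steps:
t(V) = V*(-62 + V) (t(V) = V*(V - 62) = V*(-62 + V))
12076 + t(3 - 31) = 12076 + (3 - 31)*(-62 + (3 - 31)) = 12076 - 28*(-62 - 28) = 12076 - 28*(-90) = 12076 + 2520 = 14596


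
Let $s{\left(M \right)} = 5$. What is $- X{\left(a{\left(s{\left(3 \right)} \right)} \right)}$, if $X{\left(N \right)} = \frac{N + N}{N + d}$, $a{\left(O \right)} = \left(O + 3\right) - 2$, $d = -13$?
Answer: $\frac{12}{7} \approx 1.7143$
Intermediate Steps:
$a{\left(O \right)} = 1 + O$ ($a{\left(O \right)} = \left(3 + O\right) - 2 = 1 + O$)
$X{\left(N \right)} = \frac{2 N}{-13 + N}$ ($X{\left(N \right)} = \frac{N + N}{N - 13} = \frac{2 N}{-13 + N}$)
$- X{\left(a{\left(s{\left(3 \right)} \right)} \right)} = - \frac{2 \left(1 + 5\right)}{-13 + \left(1 + 5\right)} = - \frac{2 \cdot 6}{-13 + 6} = - \frac{2 \cdot 6}{-7} = - \frac{2 \cdot 6 \left(-1\right)}{7} = \left(-1\right) \left(- \frac{12}{7}\right) = \frac{12}{7}$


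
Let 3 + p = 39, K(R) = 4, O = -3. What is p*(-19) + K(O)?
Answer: -680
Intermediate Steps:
p = 36 (p = -3 + 39 = 36)
p*(-19) + K(O) = 36*(-19) + 4 = -684 + 4 = -680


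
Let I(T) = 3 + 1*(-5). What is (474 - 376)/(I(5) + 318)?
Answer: 49/158 ≈ 0.31013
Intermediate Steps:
I(T) = -2 (I(T) = 3 - 5 = -2)
(474 - 376)/(I(5) + 318) = (474 - 376)/(-2 + 318) = 98/316 = 98*(1/316) = 49/158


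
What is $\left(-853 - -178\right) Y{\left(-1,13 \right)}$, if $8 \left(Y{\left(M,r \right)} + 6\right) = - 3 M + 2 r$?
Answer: $\frac{12825}{8} \approx 1603.1$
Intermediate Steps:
$Y{\left(M,r \right)} = -6 - \frac{3 M}{8} + \frac{r}{4}$ ($Y{\left(M,r \right)} = -6 + \frac{- 3 M + 2 r}{8} = -6 - \left(- \frac{r}{4} + \frac{3 M}{8}\right) = -6 - \frac{3 M}{8} + \frac{r}{4}$)
$\left(-853 - -178\right) Y{\left(-1,13 \right)} = \left(-853 - -178\right) \left(-6 - - \frac{3}{8} + \frac{1}{4} \cdot 13\right) = \left(-853 + 178\right) \left(-6 + \frac{3}{8} + \frac{13}{4}\right) = \left(-675\right) \left(- \frac{19}{8}\right) = \frac{12825}{8}$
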